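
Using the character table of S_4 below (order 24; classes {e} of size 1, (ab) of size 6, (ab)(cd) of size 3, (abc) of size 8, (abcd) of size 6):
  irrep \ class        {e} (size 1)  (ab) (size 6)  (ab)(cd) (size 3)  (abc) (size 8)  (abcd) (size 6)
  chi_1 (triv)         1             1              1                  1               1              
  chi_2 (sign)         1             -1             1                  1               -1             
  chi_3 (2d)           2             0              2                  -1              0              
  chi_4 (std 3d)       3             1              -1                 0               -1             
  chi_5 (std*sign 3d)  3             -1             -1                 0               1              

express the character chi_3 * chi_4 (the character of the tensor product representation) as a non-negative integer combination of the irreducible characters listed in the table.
chi_3 tensor chi_4 = chi_4 + chi_5 (all other irreducibles have multiplicity 0).

Justification: The character of a tensor product is the pointwise product (chi_3 * chi_4)(C) = chi_3(C) * chi_4(C):
  {e}: (2)*(3), (ab): (0)*(1), (ab)(cd): (2)*(-1), (abc): (-1)*(0), (abcd): (0)*(-1)
so (chi_3 * chi_4) takes values
  {e} -> 6, (ab) -> 0, (ab)(cd) -> -2, (abc) -> 0, (abcd) -> 0.
Now take the inner product of this character with each irreducible chi from the table, <chi_3*chi_4, chi> = (1/24) sum_C |C| (chi_3*chi_4)(C) conj(chi(C)):
  <chi_3*chi_4, chi_1> = (1/24)[1*(6)*conj(1) + 6*(0)*conj(1) + 3*(-2)*conj(1) + 8*(0)*conj(1) + 6*(0)*conj(1)]
      = (1/24)[(6) + (0) + (-6) + (0) + (0)] = 0/24 = 0
  <chi_3*chi_4, chi_2> = (1/24)[1*(6)*conj(1) + 6*(0)*conj(-1) + 3*(-2)*conj(1) + 8*(0)*conj(1) + 6*(0)*conj(-1)]
      = (1/24)[(6) + (0) + (-6) + (0) + (0)] = 0/24 = 0
  <chi_3*chi_4, chi_3> = (1/24)[1*(6)*conj(2) + 6*(0)*conj(0) + 3*(-2)*conj(2) + 8*(0)*conj(-1) + 6*(0)*conj(0)]
      = (1/24)[(12) + (0) + (-12) + (0) + (0)] = 0/24 = 0
  <chi_3*chi_4, chi_4> = (1/24)[1*(6)*conj(3) + 6*(0)*conj(1) + 3*(-2)*conj(-1) + 8*(0)*conj(0) + 6*(0)*conj(-1)]
      = (1/24)[(18) + (0) + (6) + (0) + (0)] = 24/24 = 1
  <chi_3*chi_4, chi_5> = (1/24)[1*(6)*conj(3) + 6*(0)*conj(-1) + 3*(-2)*conj(-1) + 8*(0)*conj(0) + 6*(0)*conj(1)]
      = (1/24)[(18) + (0) + (6) + (0) + (0)] = 24/24 = 1
Hence the multiplicities are chi_4: 1, chi_5: 1. Dimension check: dim(chi_3)*dim(chi_4) = 2*3 = 6 and sum (mult * dim) = 1*3 + 1*3 = 6.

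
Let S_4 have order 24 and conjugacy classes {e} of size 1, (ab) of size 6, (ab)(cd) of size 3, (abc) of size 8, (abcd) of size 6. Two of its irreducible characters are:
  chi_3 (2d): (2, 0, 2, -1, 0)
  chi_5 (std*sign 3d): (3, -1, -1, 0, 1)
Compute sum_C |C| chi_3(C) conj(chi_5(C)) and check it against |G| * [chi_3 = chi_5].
Sum = 0; so <chi_3, chi_5> = 0 (distinct irreducibles are orthogonal).

Compute term by term over conjugacy classes (|C| * chi_3(C) * conj(chi_5(C))):
  1*(2)*conj(3) + 6*(0)*conj(-1) + 3*(2)*conj(-1) + 8*(-1)*conj(0) + 6*(0)*conj(1)
  = (6) + (0) + (-6) + (0) + (0)
  = 0.
Dividing by |G| = 24 gives 0/24 = 0, matching the row-orthogonality relation <chi_3, chi_5> = [chi_3 = chi_5].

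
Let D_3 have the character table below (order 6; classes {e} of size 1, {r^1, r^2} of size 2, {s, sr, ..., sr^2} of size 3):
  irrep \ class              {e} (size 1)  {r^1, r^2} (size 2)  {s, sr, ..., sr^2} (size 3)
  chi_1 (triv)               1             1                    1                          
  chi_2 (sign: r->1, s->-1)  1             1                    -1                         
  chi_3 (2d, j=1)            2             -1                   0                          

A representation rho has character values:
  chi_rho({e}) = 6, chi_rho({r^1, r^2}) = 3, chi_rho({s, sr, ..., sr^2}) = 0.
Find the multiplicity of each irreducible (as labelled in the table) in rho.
Multiplicities: chi_1: 2, chi_2: 2, chi_3: 1.

Argument: Use <chi_rho, chi> = (1/|G|) sum_C |C| * chi_rho(C) * conj(chi(C)) with |G| = 6 for each irreducible chi in the table:
  <chi_rho, chi_1> = (1/6)[1*(6)*conj(1) + 2*(3)*conj(1) + 3*(0)*conj(1)]
      = (1/6)[(6) + (6) + (0)] = 12/6 = 2
  <chi_rho, chi_2> = (1/6)[1*(6)*conj(1) + 2*(3)*conj(1) + 3*(0)*conj(-1)]
      = (1/6)[(6) + (6) + (0)] = 12/6 = 2
  <chi_rho, chi_3> = (1/6)[1*(6)*conj(2) + 2*(3)*conj(-1) + 3*(0)*conj(0)]
      = (1/6)[(12) + (-6) + (0)] = 6/6 = 1
Dimension check: dim(rho) = sum (mult * dim) = 2*1 + 2*1 + 1*2 = 6 = chi_rho(e) = 6.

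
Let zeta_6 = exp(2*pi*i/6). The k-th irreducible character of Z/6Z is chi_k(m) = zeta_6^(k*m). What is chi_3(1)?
chi_3(1) = zeta_6^3 = -1

Working: chi_3(1) = zeta_6^(3*1) = zeta_6^3. Since zeta_6^6 = 1, this equals zeta_6^3 = exp(2*pi*i*3/6) = -1.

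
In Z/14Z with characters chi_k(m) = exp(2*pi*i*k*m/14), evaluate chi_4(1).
chi_4(1) = zeta_14^4 = exp(4*I*pi/7)

Explanation: chi_4(1) = zeta_14^(4*1) = zeta_14^4. Since zeta_14^14 = 1, this equals zeta_14^4 = exp(2*pi*i*4/14) = exp(4*I*pi/7).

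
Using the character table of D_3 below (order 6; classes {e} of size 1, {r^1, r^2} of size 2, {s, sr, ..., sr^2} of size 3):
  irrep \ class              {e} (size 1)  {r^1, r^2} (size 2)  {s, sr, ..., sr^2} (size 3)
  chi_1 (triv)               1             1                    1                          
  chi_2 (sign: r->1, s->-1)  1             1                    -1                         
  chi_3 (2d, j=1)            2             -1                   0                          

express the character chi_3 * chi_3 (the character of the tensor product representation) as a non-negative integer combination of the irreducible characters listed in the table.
chi_3 tensor chi_3 = chi_1 + chi_2 + chi_3 (all other irreducibles have multiplicity 0).

Justification: The character of a tensor product is the pointwise product (chi_3 * chi_3)(C) = chi_3(C) * chi_3(C):
  {e}: (2)*(2), {r^1, r^2}: (-1)*(-1), {s, sr, ..., sr^2}: (0)*(0)
so (chi_3 * chi_3) takes values
  {e} -> 4, {r^1, r^2} -> 1, {s, sr, ..., sr^2} -> 0.
Now take the inner product of this character with each irreducible chi from the table, <chi_3*chi_3, chi> = (1/6) sum_C |C| (chi_3*chi_3)(C) conj(chi(C)):
  <chi_3*chi_3, chi_1> = (1/6)[1*(4)*conj(1) + 2*(1)*conj(1) + 3*(0)*conj(1)]
      = (1/6)[(4) + (2) + (0)] = 6/6 = 1
  <chi_3*chi_3, chi_2> = (1/6)[1*(4)*conj(1) + 2*(1)*conj(1) + 3*(0)*conj(-1)]
      = (1/6)[(4) + (2) + (0)] = 6/6 = 1
  <chi_3*chi_3, chi_3> = (1/6)[1*(4)*conj(2) + 2*(1)*conj(-1) + 3*(0)*conj(0)]
      = (1/6)[(8) + (-2) + (0)] = 6/6 = 1
Hence the multiplicities are chi_1: 1, chi_2: 1, chi_3: 1. Dimension check: dim(chi_3)*dim(chi_3) = 2*2 = 4 and sum (mult * dim) = 1*1 + 1*1 + 1*2 = 4.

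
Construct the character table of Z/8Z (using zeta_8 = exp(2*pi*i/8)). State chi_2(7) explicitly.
Character table of Z/8Z (irreps indexed chi_0,...,chi_7 with chi_k(m) = zeta_8^(k*m), zeta_8 = exp(2*pi*i/8)):
  irrep \ class  {0} (size 1)  {1} (size 1)    {2} (size 1)  {3} (size 1)    {4} (size 1)  {5} (size 1)    {6} (size 1)  {7} (size 1)  
  chi_0          1             1               1             1               1             1               1             1             
  chi_1          1             exp(I*pi/4)     I             exp(3*I*pi/4)   -1            exp(-3*I*pi/4)  -I            exp(-I*pi/4)  
  chi_2          1             I               -1            -I              1             I               -1            -I            
  chi_3          1             exp(3*I*pi/4)   -I            exp(I*pi/4)     -1            exp(-I*pi/4)    I             exp(-3*I*pi/4)
  chi_4          1             -1              1             -1              1             -1              1             -1            
  chi_5          1             exp(-3*I*pi/4)  I             exp(-I*pi/4)    -1            exp(I*pi/4)     -I            exp(3*I*pi/4) 
  chi_6          1             -I              -1            I               1             -I              -1            I             
  chi_7          1             exp(-I*pi/4)    -I            exp(-3*I*pi/4)  -1            exp(3*I*pi/4)   I             exp(I*pi/4)   

Spot check: chi_2(7) = zeta_8^(2*7) = zeta_8^14 = -I.

Explanation: Z/8Z is abelian, so all 8 irreducible complex representations are 1-dimensional. They are given by chi_k(m) = zeta_8^(k*m) for k = 0,...,7. Row orthogonality: sum_m chi_k(m) conj(chi_l(m)) = 8 * [k = l].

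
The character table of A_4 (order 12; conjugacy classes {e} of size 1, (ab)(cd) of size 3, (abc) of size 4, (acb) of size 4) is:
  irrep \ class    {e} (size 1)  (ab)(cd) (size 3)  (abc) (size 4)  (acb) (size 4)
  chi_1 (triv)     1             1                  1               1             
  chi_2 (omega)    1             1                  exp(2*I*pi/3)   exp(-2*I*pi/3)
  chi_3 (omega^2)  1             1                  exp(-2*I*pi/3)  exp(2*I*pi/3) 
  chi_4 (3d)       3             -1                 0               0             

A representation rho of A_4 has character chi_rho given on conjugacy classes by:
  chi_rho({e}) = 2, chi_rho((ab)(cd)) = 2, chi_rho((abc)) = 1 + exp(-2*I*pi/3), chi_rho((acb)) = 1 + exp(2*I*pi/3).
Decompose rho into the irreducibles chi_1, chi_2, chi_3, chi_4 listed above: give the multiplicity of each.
Multiplicities: chi_1: 1, chi_2: 0, chi_3: 1, chi_4: 0.

Working: Use <chi_rho, chi> = (1/|G|) sum_C |C| * chi_rho(C) * conj(chi(C)) with |G| = 12 for each irreducible chi in the table:
  <chi_rho, chi_1> = (1/12)[1*(2)*conj(1) + 3*(2)*conj(1) + 4*(1 + exp(-2*I*pi/3))*conj(1) + 4*(1 + exp(2*I*pi/3))*conj(1)]
      = (1/12)[(2) + (6) + (4 + 4*exp(-2*I*pi/3)) + (4 + 4*exp(2*I*pi/3))] = 12/12 = 1
  <chi_rho, chi_2> = (1/12)[1*(2)*conj(1) + 3*(2)*conj(1) + 4*(1 + exp(-2*I*pi/3))*conj(exp(2*I*pi/3)) + 4*(1 + exp(2*I*pi/3))*conj(exp(-2*I*pi/3))]
      = (1/12)[(2) + (6) + (-4) + (-4)] = 0/12 = 0
  <chi_rho, chi_3> = (1/12)[1*(2)*conj(1) + 3*(2)*conj(1) + 4*(1 + exp(-2*I*pi/3))*conj(exp(-2*I*pi/3)) + 4*(1 + exp(2*I*pi/3))*conj(exp(2*I*pi/3))]
      = (1/12)[(2) + (6) + (4 + 4*exp(2*I*pi/3)) + (4 + 4*exp(-2*I*pi/3))] = 12/12 = 1
  <chi_rho, chi_4> = (1/12)[1*(2)*conj(3) + 3*(2)*conj(-1) + 4*(1 + exp(-2*I*pi/3))*conj(0) + 4*(1 + exp(2*I*pi/3))*conj(0)]
      = (1/12)[(6) + (-6) + (0) + (0)] = 0/12 = 0
(Exp terms are combined using exp(i*s)*conj(exp(i*t)) = exp(i*(s-t)), and sums of them are collapsed using the identity that for every m > 1 the m distinct m-th roots of unity sum to 0, e.g. 1 + exp(2*I*pi/3) + exp(-2*I*pi/3) = 0.)
Dimension check: dim(rho) = sum (mult * dim) = 1*1 + 0*1 + 1*1 + 0*3 = 2 = chi_rho(e) = 2.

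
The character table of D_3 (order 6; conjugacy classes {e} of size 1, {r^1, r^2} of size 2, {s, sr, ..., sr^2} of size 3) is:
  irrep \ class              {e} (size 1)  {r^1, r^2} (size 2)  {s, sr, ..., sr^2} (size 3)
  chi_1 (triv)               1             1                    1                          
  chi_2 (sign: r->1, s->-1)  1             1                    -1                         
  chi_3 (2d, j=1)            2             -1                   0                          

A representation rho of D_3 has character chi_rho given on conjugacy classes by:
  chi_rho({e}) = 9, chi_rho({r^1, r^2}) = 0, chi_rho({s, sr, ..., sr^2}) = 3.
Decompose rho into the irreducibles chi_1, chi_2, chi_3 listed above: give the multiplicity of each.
Multiplicities: chi_1: 3, chi_2: 0, chi_3: 3.

Justification: Use <chi_rho, chi> = (1/|G|) sum_C |C| * chi_rho(C) * conj(chi(C)) with |G| = 6 for each irreducible chi in the table:
  <chi_rho, chi_1> = (1/6)[1*(9)*conj(1) + 2*(0)*conj(1) + 3*(3)*conj(1)]
      = (1/6)[(9) + (0) + (9)] = 18/6 = 3
  <chi_rho, chi_2> = (1/6)[1*(9)*conj(1) + 2*(0)*conj(1) + 3*(3)*conj(-1)]
      = (1/6)[(9) + (0) + (-9)] = 0/6 = 0
  <chi_rho, chi_3> = (1/6)[1*(9)*conj(2) + 2*(0)*conj(-1) + 3*(3)*conj(0)]
      = (1/6)[(18) + (0) + (0)] = 18/6 = 3
Dimension check: dim(rho) = sum (mult * dim) = 3*1 + 0*1 + 3*2 = 9 = chi_rho(e) = 9.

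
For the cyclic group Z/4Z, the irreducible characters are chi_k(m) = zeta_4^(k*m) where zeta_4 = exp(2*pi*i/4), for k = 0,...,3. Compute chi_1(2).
chi_1(2) = zeta_4^2 = -1

Why: chi_1(2) = zeta_4^(1*2) = zeta_4^2. Since zeta_4^4 = 1, this equals zeta_4^2 = exp(2*pi*i*2/4) = -1.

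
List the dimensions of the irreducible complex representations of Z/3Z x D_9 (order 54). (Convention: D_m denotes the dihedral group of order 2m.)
Dimensions: 1, 1, 1, 1, 1, 1, 2, 2, 2, 2, 2, 2, 2, 2, 2, 2, 2, 2

There are 18 irreducibles (= number of conjugacy classes). Their dimensions d_i satisfy sum d_i^2 = |G| = 54: 1 + 1 + 1 + 1 + 1 + 1 + 4 + 4 + 4 + 4 + 4 + 4 + 4 + 4 + 4 + 4 + 4 + 4 = 54. (For the product with Z/3Z: each of the 3 1-dim characters of Z/3Z tensors with each irrep of D_9, giving 3 copies of each D_9-dimension.)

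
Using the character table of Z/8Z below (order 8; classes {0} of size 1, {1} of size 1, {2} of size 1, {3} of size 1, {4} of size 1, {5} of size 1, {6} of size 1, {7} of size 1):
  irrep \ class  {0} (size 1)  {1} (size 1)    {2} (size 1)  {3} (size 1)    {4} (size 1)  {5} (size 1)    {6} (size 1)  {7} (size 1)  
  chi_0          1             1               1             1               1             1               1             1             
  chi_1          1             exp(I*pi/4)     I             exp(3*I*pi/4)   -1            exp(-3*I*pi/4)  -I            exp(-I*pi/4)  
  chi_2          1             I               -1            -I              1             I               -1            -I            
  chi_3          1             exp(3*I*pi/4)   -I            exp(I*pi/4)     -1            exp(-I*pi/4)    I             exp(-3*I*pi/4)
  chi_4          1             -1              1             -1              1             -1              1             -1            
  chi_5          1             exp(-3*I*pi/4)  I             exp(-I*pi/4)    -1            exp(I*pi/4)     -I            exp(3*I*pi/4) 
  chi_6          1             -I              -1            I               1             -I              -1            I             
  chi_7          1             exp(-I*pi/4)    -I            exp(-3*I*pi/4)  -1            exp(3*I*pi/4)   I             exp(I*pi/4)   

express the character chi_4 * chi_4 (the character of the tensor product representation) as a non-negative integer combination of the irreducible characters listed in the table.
chi_4 tensor chi_4 = chi_0 (all other irreducibles have multiplicity 0).

Reasoning: The character of a tensor product is the pointwise product (chi_4 * chi_4)(C) = chi_4(C) * chi_4(C):
  {0}: (1)*(1), {1}: (-1)*(-1), {2}: (1)*(1), {3}: (-1)*(-1), {4}: (1)*(1), {5}: (-1)*(-1), {6}: (1)*(1), {7}: (-1)*(-1)
so (chi_4 * chi_4) takes values
  {0} -> 1, {1} -> 1, {2} -> 1, {3} -> 1, {4} -> 1, {5} -> 1, {6} -> 1, {7} -> 1.
Now take the inner product of this character with each irreducible chi from the table, <chi_4*chi_4, chi> = (1/8) sum_C |C| (chi_4*chi_4)(C) conj(chi(C)):
  <chi_4*chi_4, chi_0> = (1/8)[1*(1)*conj(1) + 1*(1)*conj(1) + 1*(1)*conj(1) + 1*(1)*conj(1) + 1*(1)*conj(1) + 1*(1)*conj(1) + 1*(1)*conj(1) + 1*(1)*conj(1)]
      = (1/8)[(1) + (1) + (1) + (1) + (1) + (1) + (1) + (1)] = 8/8 = 1
  <chi_4*chi_4, chi_1> = (1/8)[1*(1)*conj(1) + 1*(1)*conj(exp(I*pi/4)) + 1*(1)*conj(I) + 1*(1)*conj(exp(3*I*pi/4)) + 1*(1)*conj(-1) + 1*(1)*conj(exp(-3*I*pi/4)) + 1*(1)*conj(-I) + 1*(1)*conj(exp(-I*pi/4))]
      = (1/8)[(1) + (exp(-I*pi/4)) + (-I) + (exp(-3*I*pi/4)) + (-1) + (exp(3*I*pi/4)) + (I) + (exp(I*pi/4))] = 0/8 = 0
  <chi_4*chi_4, chi_2> = (1/8)[1*(1)*conj(1) + 1*(1)*conj(I) + 1*(1)*conj(-1) + 1*(1)*conj(-I) + 1*(1)*conj(1) + 1*(1)*conj(I) + 1*(1)*conj(-1) + 1*(1)*conj(-I)]
      = (1/8)[(1) + (-I) + (-1) + (I) + (1) + (-I) + (-1) + (I)] = 0/8 = 0
  <chi_4*chi_4, chi_3> = (1/8)[1*(1)*conj(1) + 1*(1)*conj(exp(3*I*pi/4)) + 1*(1)*conj(-I) + 1*(1)*conj(exp(I*pi/4)) + 1*(1)*conj(-1) + 1*(1)*conj(exp(-I*pi/4)) + 1*(1)*conj(I) + 1*(1)*conj(exp(-3*I*pi/4))]
      = (1/8)[(1) + (exp(-3*I*pi/4)) + (I) + (exp(-I*pi/4)) + (-1) + (exp(I*pi/4)) + (-I) + (exp(3*I*pi/4))] = 0/8 = 0
  <chi_4*chi_4, chi_4> = (1/8)[1*(1)*conj(1) + 1*(1)*conj(-1) + 1*(1)*conj(1) + 1*(1)*conj(-1) + 1*(1)*conj(1) + 1*(1)*conj(-1) + 1*(1)*conj(1) + 1*(1)*conj(-1)]
      = (1/8)[(1) + (-1) + (1) + (-1) + (1) + (-1) + (1) + (-1)] = 0/8 = 0
  <chi_4*chi_4, chi_5> = (1/8)[1*(1)*conj(1) + 1*(1)*conj(exp(-3*I*pi/4)) + 1*(1)*conj(I) + 1*(1)*conj(exp(-I*pi/4)) + 1*(1)*conj(-1) + 1*(1)*conj(exp(I*pi/4)) + 1*(1)*conj(-I) + 1*(1)*conj(exp(3*I*pi/4))]
      = (1/8)[(1) + (exp(3*I*pi/4)) + (-I) + (exp(I*pi/4)) + (-1) + (exp(-I*pi/4)) + (I) + (exp(-3*I*pi/4))] = 0/8 = 0
  <chi_4*chi_4, chi_6> = (1/8)[1*(1)*conj(1) + 1*(1)*conj(-I) + 1*(1)*conj(-1) + 1*(1)*conj(I) + 1*(1)*conj(1) + 1*(1)*conj(-I) + 1*(1)*conj(-1) + 1*(1)*conj(I)]
      = (1/8)[(1) + (I) + (-1) + (-I) + (1) + (I) + (-1) + (-I)] = 0/8 = 0
  <chi_4*chi_4, chi_7> = (1/8)[1*(1)*conj(1) + 1*(1)*conj(exp(-I*pi/4)) + 1*(1)*conj(-I) + 1*(1)*conj(exp(-3*I*pi/4)) + 1*(1)*conj(-1) + 1*(1)*conj(exp(3*I*pi/4)) + 1*(1)*conj(I) + 1*(1)*conj(exp(I*pi/4))]
      = (1/8)[(1) + (exp(I*pi/4)) + (I) + (exp(3*I*pi/4)) + (-1) + (exp(-3*I*pi/4)) + (-I) + (exp(-I*pi/4))] = 0/8 = 0
(Exp terms are combined using exp(i*s)*conj(exp(i*t)) = exp(i*(s-t)), and sums of them are collapsed using the identity that for every m > 1 the m distinct m-th roots of unity sum to 0, e.g. 1 + exp(2*I*pi/3) + exp(-2*I*pi/3) = 0.)
Hence the multiplicities are chi_0: 1. Dimension check: dim(chi_4)*dim(chi_4) = 1*1 = 1 and sum (mult * dim) = 1*1 = 1.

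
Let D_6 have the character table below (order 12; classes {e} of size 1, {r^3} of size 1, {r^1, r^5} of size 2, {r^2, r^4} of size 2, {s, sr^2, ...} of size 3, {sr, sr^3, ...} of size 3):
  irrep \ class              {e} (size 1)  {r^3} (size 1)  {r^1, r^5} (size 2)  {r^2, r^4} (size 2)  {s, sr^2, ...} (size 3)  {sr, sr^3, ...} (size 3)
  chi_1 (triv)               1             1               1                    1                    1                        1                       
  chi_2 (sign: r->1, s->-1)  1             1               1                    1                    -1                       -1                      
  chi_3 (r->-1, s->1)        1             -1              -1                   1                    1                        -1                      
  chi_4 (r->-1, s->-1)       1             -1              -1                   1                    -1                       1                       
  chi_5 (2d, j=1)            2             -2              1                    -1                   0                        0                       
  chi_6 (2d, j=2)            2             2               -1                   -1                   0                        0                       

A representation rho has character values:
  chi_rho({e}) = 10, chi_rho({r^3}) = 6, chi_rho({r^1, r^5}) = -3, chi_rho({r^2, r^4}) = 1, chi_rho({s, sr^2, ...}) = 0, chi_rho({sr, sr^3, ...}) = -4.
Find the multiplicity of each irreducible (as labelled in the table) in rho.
Multiplicities: chi_1: 0, chi_2: 2, chi_3: 2, chi_4: 0, chi_5: 0, chi_6: 3.

Use <chi_rho, chi> = (1/|G|) sum_C |C| * chi_rho(C) * conj(chi(C)) with |G| = 12 for each irreducible chi in the table:
  <chi_rho, chi_1> = (1/12)[1*(10)*conj(1) + 1*(6)*conj(1) + 2*(-3)*conj(1) + 2*(1)*conj(1) + 3*(0)*conj(1) + 3*(-4)*conj(1)]
      = (1/12)[(10) + (6) + (-6) + (2) + (0) + (-12)] = 0/12 = 0
  <chi_rho, chi_2> = (1/12)[1*(10)*conj(1) + 1*(6)*conj(1) + 2*(-3)*conj(1) + 2*(1)*conj(1) + 3*(0)*conj(-1) + 3*(-4)*conj(-1)]
      = (1/12)[(10) + (6) + (-6) + (2) + (0) + (12)] = 24/12 = 2
  <chi_rho, chi_3> = (1/12)[1*(10)*conj(1) + 1*(6)*conj(-1) + 2*(-3)*conj(-1) + 2*(1)*conj(1) + 3*(0)*conj(1) + 3*(-4)*conj(-1)]
      = (1/12)[(10) + (-6) + (6) + (2) + (0) + (12)] = 24/12 = 2
  <chi_rho, chi_4> = (1/12)[1*(10)*conj(1) + 1*(6)*conj(-1) + 2*(-3)*conj(-1) + 2*(1)*conj(1) + 3*(0)*conj(-1) + 3*(-4)*conj(1)]
      = (1/12)[(10) + (-6) + (6) + (2) + (0) + (-12)] = 0/12 = 0
  <chi_rho, chi_5> = (1/12)[1*(10)*conj(2) + 1*(6)*conj(-2) + 2*(-3)*conj(1) + 2*(1)*conj(-1) + 3*(0)*conj(0) + 3*(-4)*conj(0)]
      = (1/12)[(20) + (-12) + (-6) + (-2) + (0) + (0)] = 0/12 = 0
  <chi_rho, chi_6> = (1/12)[1*(10)*conj(2) + 1*(6)*conj(2) + 2*(-3)*conj(-1) + 2*(1)*conj(-1) + 3*(0)*conj(0) + 3*(-4)*conj(0)]
      = (1/12)[(20) + (12) + (6) + (-2) + (0) + (0)] = 36/12 = 3
Dimension check: dim(rho) = sum (mult * dim) = 0*1 + 2*1 + 2*1 + 0*1 + 0*2 + 3*2 = 10 = chi_rho(e) = 10.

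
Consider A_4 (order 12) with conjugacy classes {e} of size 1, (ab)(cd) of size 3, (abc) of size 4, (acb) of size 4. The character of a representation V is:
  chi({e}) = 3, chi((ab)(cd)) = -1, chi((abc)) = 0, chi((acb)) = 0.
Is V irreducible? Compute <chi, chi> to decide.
Irreducible: <chi, chi> = 1.

Details: <chi, chi> = (1/|G|) sum_C |C| * |chi(C)|^2 = (1/12)[1*|3|^2 + 3*|-1|^2 + 4*|0|^2 + 4*|0|^2]
  = (1/12)[(9) + (3) + (0) + (0)] = 12/12 = 1.
(Exp terms are combined using exp(i*s)*conj(exp(i*t)) = exp(i*(s-t)), and sums of them are collapsed using the identity that for every m > 1 the m distinct m-th roots of unity sum to 0, e.g. 1 + exp(2*I*pi/3) + exp(-2*I*pi/3) = 0.)
A character is irreducible iff <chi, chi> = 1, so this representation is irreducible.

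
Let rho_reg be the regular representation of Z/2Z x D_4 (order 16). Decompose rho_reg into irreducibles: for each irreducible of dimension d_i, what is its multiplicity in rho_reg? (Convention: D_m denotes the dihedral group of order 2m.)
Each irreducible V_i of dimension d_i appears with multiplicity d_i, i.e. rho_reg = (direct sum over all irreducibles V_i) d_i V_i. The irreducible dimensions for Z/2Z x D_4 are 1, 1, 1, 1, 1, 1, 1, 1, 2, 2: 8 irreducibles of dimension 1, each with multiplicity 1; 2 irreducibles of dimension 2, each with multiplicity 2. Total dimension 8*1*1 + 2*2*2 = 16 = |G|.

Argument: General theorem: in the regular representation of a finite group G, each irreducible appears with multiplicity equal to its dimension. Check: dim(rho_reg) = sum d_i^2 = 1 + 1 + 1 + 1 + 1 + 1 + 1 + 1 + 4 + 4 = 16 = |G|.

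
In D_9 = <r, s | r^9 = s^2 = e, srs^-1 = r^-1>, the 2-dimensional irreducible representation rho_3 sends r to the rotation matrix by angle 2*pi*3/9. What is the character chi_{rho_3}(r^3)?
chi_{rho_3}(r^3) = 2*cos(2*pi*3*3/9) = 2

Derivation: rho_3(r^3) is rotation by angle 2*pi*3*3/9, whose trace is 2*cos(2*pi*3*3/9) = 2.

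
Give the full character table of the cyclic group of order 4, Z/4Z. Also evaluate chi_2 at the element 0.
Character table of Z/4Z (irreps indexed chi_0,...,chi_3 with chi_k(m) = zeta_4^(k*m), zeta_4 = exp(2*pi*i/4)):
  irrep \ class  {0} (size 1)  {1} (size 1)  {2} (size 1)  {3} (size 1)
  chi_0          1             1             1             1           
  chi_1          1             I             -1            -I          
  chi_2          1             -1            1             -1          
  chi_3          1             -I            -1            I           

Spot check: chi_2(0) = zeta_4^(2*0) = zeta_4^0 = 1.

Why: Z/4Z is abelian, so all 4 irreducible complex representations are 1-dimensional. They are given by chi_k(m) = zeta_4^(k*m) for k = 0,...,3. Row orthogonality: sum_m chi_k(m) conj(chi_l(m)) = 4 * [k = l].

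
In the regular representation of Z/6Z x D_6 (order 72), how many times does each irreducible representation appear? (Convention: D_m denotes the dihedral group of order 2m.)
Each irreducible V_i of dimension d_i appears with multiplicity d_i, i.e. rho_reg = (direct sum over all irreducibles V_i) d_i V_i. The irreducible dimensions for Z/6Z x D_6 are 1, 1, 1, 1, 1, 1, 1, 1, 1, 1, 1, 1, 1, 1, 1, 1, 1, 1, 1, 1, 1, 1, 1, 1, 2, 2, 2, 2, 2, 2, 2, 2, 2, 2, 2, 2: 24 irreducibles of dimension 1, each with multiplicity 1; 12 irreducibles of dimension 2, each with multiplicity 2. Total dimension 24*1*1 + 12*2*2 = 72 = |G|.

General theorem: in the regular representation of a finite group G, each irreducible appears with multiplicity equal to its dimension. Check: dim(rho_reg) = sum d_i^2 = 1 + 1 + 1 + 1 + 1 + 1 + 1 + 1 + 1 + 1 + 1 + 1 + 1 + 1 + 1 + 1 + 1 + 1 + 1 + 1 + 1 + 1 + 1 + 1 + 4 + 4 + 4 + 4 + 4 + 4 + 4 + 4 + 4 + 4 + 4 + 4 = 72 = |G|.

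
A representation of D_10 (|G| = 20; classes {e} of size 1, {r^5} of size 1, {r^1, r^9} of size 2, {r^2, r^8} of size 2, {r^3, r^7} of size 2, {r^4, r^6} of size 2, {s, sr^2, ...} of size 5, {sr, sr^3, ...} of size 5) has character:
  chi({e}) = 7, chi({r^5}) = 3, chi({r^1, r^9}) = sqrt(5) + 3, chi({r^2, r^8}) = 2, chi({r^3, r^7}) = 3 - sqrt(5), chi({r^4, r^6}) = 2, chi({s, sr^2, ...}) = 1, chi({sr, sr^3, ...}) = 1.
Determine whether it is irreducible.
Not irreducible (reducible): <chi, chi> = 7 > 1.

<chi, chi> = (1/|G|) sum_C |C| * |chi(C)|^2 = (1/20)[1*|7|^2 + 1*|3|^2 + 2*|sqrt(5) + 3|^2 + 2*|2|^2 + 2*|3 - sqrt(5)|^2 + 2*|2|^2 + 5*|1|^2 + 5*|1|^2]
  = (1/20)[(49) + (9) + (12*sqrt(5) + 28) + (8) + (28 - 12*sqrt(5)) + (8) + (5) + (5)] = 140/20 = 7.
A character is irreducible iff <chi, chi> = 1, so this representation is reducible.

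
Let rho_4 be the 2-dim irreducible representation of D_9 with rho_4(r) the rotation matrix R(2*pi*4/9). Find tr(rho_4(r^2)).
chi_{rho_4}(r^2) = 2*cos(2*pi*4*2/9) = 2*cos(2*pi/9)

Proof sketch: rho_4(r^2) is rotation by angle 2*pi*4*2/9, whose trace is 2*cos(2*pi*4*2/9) = 2*cos(2*pi/9).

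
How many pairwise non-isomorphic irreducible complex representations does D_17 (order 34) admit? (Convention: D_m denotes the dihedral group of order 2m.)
10

Reasoning: The number of irreducible complex representations of a finite group equals its number of conjugacy classes. D_17 has 10 conjugacy classes ((n+3)/2 for n odd), so D_17 (order 34) has exactly 10 irreducible complex representations.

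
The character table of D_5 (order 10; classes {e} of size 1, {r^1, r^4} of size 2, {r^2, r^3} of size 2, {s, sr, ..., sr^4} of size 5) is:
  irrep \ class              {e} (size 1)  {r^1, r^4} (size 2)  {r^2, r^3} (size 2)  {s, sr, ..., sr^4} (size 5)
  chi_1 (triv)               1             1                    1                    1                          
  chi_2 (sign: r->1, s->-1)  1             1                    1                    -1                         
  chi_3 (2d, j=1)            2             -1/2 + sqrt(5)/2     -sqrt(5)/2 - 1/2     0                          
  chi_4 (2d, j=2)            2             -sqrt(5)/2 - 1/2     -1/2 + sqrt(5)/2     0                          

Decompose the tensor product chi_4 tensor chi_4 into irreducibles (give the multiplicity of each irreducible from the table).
chi_4 tensor chi_4 = chi_1 + chi_2 + chi_3 (all other irreducibles have multiplicity 0).

Proof sketch: The character of a tensor product is the pointwise product (chi_4 * chi_4)(C) = chi_4(C) * chi_4(C):
  {e}: (2)*(2), {r^1, r^4}: (-sqrt(5)/2 - 1/2)*(-sqrt(5)/2 - 1/2), {r^2, r^3}: (-1/2 + sqrt(5)/2)*(-1/2 + sqrt(5)/2), {s, sr, ..., sr^4}: (0)*(0)
so (chi_4 * chi_4) takes values
  {e} -> 4, {r^1, r^4} -> sqrt(5)/2 + 3/2, {r^2, r^3} -> 3/2 - sqrt(5)/2, {s, sr, ..., sr^4} -> 0.
Now take the inner product of this character with each irreducible chi from the table, <chi_4*chi_4, chi> = (1/10) sum_C |C| (chi_4*chi_4)(C) conj(chi(C)):
  <chi_4*chi_4, chi_1> = (1/10)[1*(4)*conj(1) + 2*(sqrt(5)/2 + 3/2)*conj(1) + 2*(3/2 - sqrt(5)/2)*conj(1) + 5*(0)*conj(1)]
      = (1/10)[(4) + (sqrt(5) + 3) + (3 - sqrt(5)) + (0)] = 10/10 = 1
  <chi_4*chi_4, chi_2> = (1/10)[1*(4)*conj(1) + 2*(sqrt(5)/2 + 3/2)*conj(1) + 2*(3/2 - sqrt(5)/2)*conj(1) + 5*(0)*conj(-1)]
      = (1/10)[(4) + (sqrt(5) + 3) + (3 - sqrt(5)) + (0)] = 10/10 = 1
  <chi_4*chi_4, chi_3> = (1/10)[1*(4)*conj(2) + 2*(sqrt(5)/2 + 3/2)*conj(-1/2 + sqrt(5)/2) + 2*(3/2 - sqrt(5)/2)*conj(-sqrt(5)/2 - 1/2) + 5*(0)*conj(0)]
      = (1/10)[(8) + (1 + sqrt(5)) + (1 - sqrt(5)) + (0)] = 10/10 = 1
  <chi_4*chi_4, chi_4> = (1/10)[1*(4)*conj(2) + 2*(sqrt(5)/2 + 3/2)*conj(-sqrt(5)/2 - 1/2) + 2*(3/2 - sqrt(5)/2)*conj(-1/2 + sqrt(5)/2) + 5*(0)*conj(0)]
      = (1/10)[(8) + (-2*sqrt(5) - 4) + (-4 + 2*sqrt(5)) + (0)] = 0/10 = 0
Hence the multiplicities are chi_1: 1, chi_2: 1, chi_3: 1. Dimension check: dim(chi_4)*dim(chi_4) = 2*2 = 4 and sum (mult * dim) = 1*1 + 1*1 + 1*2 = 4.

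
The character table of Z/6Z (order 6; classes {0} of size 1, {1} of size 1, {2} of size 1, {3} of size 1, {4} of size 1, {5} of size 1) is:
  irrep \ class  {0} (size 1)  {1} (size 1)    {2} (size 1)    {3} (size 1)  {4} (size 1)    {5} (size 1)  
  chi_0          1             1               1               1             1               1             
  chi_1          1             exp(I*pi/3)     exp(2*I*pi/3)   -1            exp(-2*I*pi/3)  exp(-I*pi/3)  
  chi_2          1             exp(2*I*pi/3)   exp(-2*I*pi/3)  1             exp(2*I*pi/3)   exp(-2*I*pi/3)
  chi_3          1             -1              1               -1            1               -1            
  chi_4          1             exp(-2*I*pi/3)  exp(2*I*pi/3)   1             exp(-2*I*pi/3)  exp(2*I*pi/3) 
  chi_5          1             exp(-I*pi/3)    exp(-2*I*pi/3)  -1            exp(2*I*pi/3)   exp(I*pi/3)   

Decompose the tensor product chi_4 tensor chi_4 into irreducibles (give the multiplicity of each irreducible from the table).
chi_4 tensor chi_4 = chi_2 (all other irreducibles have multiplicity 0).

Details: The character of a tensor product is the pointwise product (chi_4 * chi_4)(C) = chi_4(C) * chi_4(C):
  {0}: (1)*(1), {1}: (exp(-2*I*pi/3))*(exp(-2*I*pi/3)), {2}: (exp(2*I*pi/3))*(exp(2*I*pi/3)), {3}: (1)*(1), {4}: (exp(-2*I*pi/3))*(exp(-2*I*pi/3)), {5}: (exp(2*I*pi/3))*(exp(2*I*pi/3))
so (chi_4 * chi_4) takes values
  {0} -> 1, {1} -> exp(2*I*pi/3), {2} -> exp(-2*I*pi/3), {3} -> 1, {4} -> exp(2*I*pi/3), {5} -> exp(-2*I*pi/3).
Now take the inner product of this character with each irreducible chi from the table, <chi_4*chi_4, chi> = (1/6) sum_C |C| (chi_4*chi_4)(C) conj(chi(C)):
  <chi_4*chi_4, chi_0> = (1/6)[1*(1)*conj(1) + 1*(exp(2*I*pi/3))*conj(1) + 1*(exp(-2*I*pi/3))*conj(1) + 1*(1)*conj(1) + 1*(exp(2*I*pi/3))*conj(1) + 1*(exp(-2*I*pi/3))*conj(1)]
      = (1/6)[(1) + (exp(2*I*pi/3)) + (exp(-2*I*pi/3)) + (1) + (exp(2*I*pi/3)) + (exp(-2*I*pi/3))] = 0/6 = 0
  <chi_4*chi_4, chi_1> = (1/6)[1*(1)*conj(1) + 1*(exp(2*I*pi/3))*conj(exp(I*pi/3)) + 1*(exp(-2*I*pi/3))*conj(exp(2*I*pi/3)) + 1*(1)*conj(-1) + 1*(exp(2*I*pi/3))*conj(exp(-2*I*pi/3)) + 1*(exp(-2*I*pi/3))*conj(exp(-I*pi/3))]
      = (1/6)[(1) + (exp(I*pi/3)) + (exp(2*I*pi/3)) + (-1) + (exp(-2*I*pi/3)) + (exp(-I*pi/3))] = 0/6 = 0
  <chi_4*chi_4, chi_2> = (1/6)[1*(1)*conj(1) + 1*(exp(2*I*pi/3))*conj(exp(2*I*pi/3)) + 1*(exp(-2*I*pi/3))*conj(exp(-2*I*pi/3)) + 1*(1)*conj(1) + 1*(exp(2*I*pi/3))*conj(exp(2*I*pi/3)) + 1*(exp(-2*I*pi/3))*conj(exp(-2*I*pi/3))]
      = (1/6)[(1) + (1) + (1) + (1) + (1) + (1)] = 6/6 = 1
  <chi_4*chi_4, chi_3> = (1/6)[1*(1)*conj(1) + 1*(exp(2*I*pi/3))*conj(-1) + 1*(exp(-2*I*pi/3))*conj(1) + 1*(1)*conj(-1) + 1*(exp(2*I*pi/3))*conj(1) + 1*(exp(-2*I*pi/3))*conj(-1)]
      = (1/6)[(1) + (-exp(2*I*pi/3)) + (exp(-2*I*pi/3)) + (-1) + (exp(2*I*pi/3)) + (-exp(-2*I*pi/3))] = 0/6 = 0
  <chi_4*chi_4, chi_4> = (1/6)[1*(1)*conj(1) + 1*(exp(2*I*pi/3))*conj(exp(-2*I*pi/3)) + 1*(exp(-2*I*pi/3))*conj(exp(2*I*pi/3)) + 1*(1)*conj(1) + 1*(exp(2*I*pi/3))*conj(exp(-2*I*pi/3)) + 1*(exp(-2*I*pi/3))*conj(exp(2*I*pi/3))]
      = (1/6)[(1) + (exp(-2*I*pi/3)) + (exp(2*I*pi/3)) + (1) + (exp(-2*I*pi/3)) + (exp(2*I*pi/3))] = 0/6 = 0
  <chi_4*chi_4, chi_5> = (1/6)[1*(1)*conj(1) + 1*(exp(2*I*pi/3))*conj(exp(-I*pi/3)) + 1*(exp(-2*I*pi/3))*conj(exp(-2*I*pi/3)) + 1*(1)*conj(-1) + 1*(exp(2*I*pi/3))*conj(exp(2*I*pi/3)) + 1*(exp(-2*I*pi/3))*conj(exp(I*pi/3))]
      = (1/6)[(1) + (-1) + (1) + (-1) + (1) + (-1)] = 0/6 = 0
(Exp terms are combined using exp(i*s)*conj(exp(i*t)) = exp(i*(s-t)), and sums of them are collapsed using the identity that for every m > 1 the m distinct m-th roots of unity sum to 0, e.g. 1 + exp(2*I*pi/3) + exp(-2*I*pi/3) = 0.)
Hence the multiplicities are chi_2: 1. Dimension check: dim(chi_4)*dim(chi_4) = 1*1 = 1 and sum (mult * dim) = 1*1 = 1.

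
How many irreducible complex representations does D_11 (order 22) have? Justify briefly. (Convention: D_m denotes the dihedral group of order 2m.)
7

Justification: The number of irreducible complex representations of a finite group equals its number of conjugacy classes. D_11 has 7 conjugacy classes ((n+3)/2 for n odd), so D_11 (order 22) has exactly 7 irreducible complex representations.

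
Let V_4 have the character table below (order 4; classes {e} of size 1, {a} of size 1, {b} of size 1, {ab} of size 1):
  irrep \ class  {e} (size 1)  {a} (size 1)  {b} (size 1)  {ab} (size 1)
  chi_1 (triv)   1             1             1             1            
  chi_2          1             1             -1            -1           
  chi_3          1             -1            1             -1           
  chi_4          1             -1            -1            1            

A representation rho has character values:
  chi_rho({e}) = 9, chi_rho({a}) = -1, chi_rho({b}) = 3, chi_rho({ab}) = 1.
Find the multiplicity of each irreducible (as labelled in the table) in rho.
Multiplicities: chi_1: 3, chi_2: 1, chi_3: 3, chi_4: 2.

Justification: Use <chi_rho, chi> = (1/|G|) sum_C |C| * chi_rho(C) * conj(chi(C)) with |G| = 4 for each irreducible chi in the table:
  <chi_rho, chi_1> = (1/4)[1*(9)*conj(1) + 1*(-1)*conj(1) + 1*(3)*conj(1) + 1*(1)*conj(1)]
      = (1/4)[(9) + (-1) + (3) + (1)] = 12/4 = 3
  <chi_rho, chi_2> = (1/4)[1*(9)*conj(1) + 1*(-1)*conj(1) + 1*(3)*conj(-1) + 1*(1)*conj(-1)]
      = (1/4)[(9) + (-1) + (-3) + (-1)] = 4/4 = 1
  <chi_rho, chi_3> = (1/4)[1*(9)*conj(1) + 1*(-1)*conj(-1) + 1*(3)*conj(1) + 1*(1)*conj(-1)]
      = (1/4)[(9) + (1) + (3) + (-1)] = 12/4 = 3
  <chi_rho, chi_4> = (1/4)[1*(9)*conj(1) + 1*(-1)*conj(-1) + 1*(3)*conj(-1) + 1*(1)*conj(1)]
      = (1/4)[(9) + (1) + (-3) + (1)] = 8/4 = 2
Dimension check: dim(rho) = sum (mult * dim) = 3*1 + 1*1 + 3*1 + 2*1 = 9 = chi_rho(e) = 9.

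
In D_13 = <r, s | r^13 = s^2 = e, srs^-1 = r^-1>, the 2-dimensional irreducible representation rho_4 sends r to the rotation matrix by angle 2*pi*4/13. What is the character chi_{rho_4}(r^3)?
chi_{rho_4}(r^3) = 2*cos(2*pi*4*3/13) = 2*cos(2*pi/13)

Reasoning: rho_4(r^3) is rotation by angle 2*pi*4*3/13, whose trace is 2*cos(2*pi*4*3/13) = 2*cos(2*pi/13).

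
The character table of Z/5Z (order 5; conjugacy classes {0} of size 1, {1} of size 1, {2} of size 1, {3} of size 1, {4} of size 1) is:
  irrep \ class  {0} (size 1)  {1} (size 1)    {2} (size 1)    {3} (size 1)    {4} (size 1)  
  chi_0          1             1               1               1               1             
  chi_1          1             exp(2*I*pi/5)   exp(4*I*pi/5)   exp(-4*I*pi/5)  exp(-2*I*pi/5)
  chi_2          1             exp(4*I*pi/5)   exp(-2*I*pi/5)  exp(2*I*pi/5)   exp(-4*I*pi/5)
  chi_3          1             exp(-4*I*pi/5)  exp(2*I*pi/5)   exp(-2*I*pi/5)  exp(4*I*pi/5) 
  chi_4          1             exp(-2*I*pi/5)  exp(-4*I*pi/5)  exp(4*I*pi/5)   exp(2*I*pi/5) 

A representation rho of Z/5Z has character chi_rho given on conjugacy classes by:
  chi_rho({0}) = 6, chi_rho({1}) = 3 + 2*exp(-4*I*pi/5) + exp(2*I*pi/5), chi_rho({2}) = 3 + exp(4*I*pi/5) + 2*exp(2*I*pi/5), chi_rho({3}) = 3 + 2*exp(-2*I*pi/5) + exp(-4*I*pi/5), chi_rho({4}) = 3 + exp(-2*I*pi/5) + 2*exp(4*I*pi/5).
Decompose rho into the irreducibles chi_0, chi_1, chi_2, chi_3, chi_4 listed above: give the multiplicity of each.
Multiplicities: chi_0: 3, chi_1: 1, chi_2: 0, chi_3: 2, chi_4: 0.

Why: Use <chi_rho, chi> = (1/|G|) sum_C |C| * chi_rho(C) * conj(chi(C)) with |G| = 5 for each irreducible chi in the table:
  <chi_rho, chi_0> = (1/5)[1*(6)*conj(1) + 1*(3 + 2*exp(-4*I*pi/5) + exp(2*I*pi/5))*conj(1) + 1*(3 + exp(4*I*pi/5) + 2*exp(2*I*pi/5))*conj(1) + 1*(3 + 2*exp(-2*I*pi/5) + exp(-4*I*pi/5))*conj(1) + 1*(3 + exp(-2*I*pi/5) + 2*exp(4*I*pi/5))*conj(1)]
      = (1/5)[(6) + (3 + 2*exp(-4*I*pi/5) + exp(2*I*pi/5)) + (3 + exp(4*I*pi/5) + 2*exp(2*I*pi/5)) + (3 + 2*exp(-2*I*pi/5) + exp(-4*I*pi/5)) + (3 + exp(-2*I*pi/5) + 2*exp(4*I*pi/5))] = 15/5 = 3
  <chi_rho, chi_1> = (1/5)[1*(6)*conj(1) + 1*(3 + 2*exp(-4*I*pi/5) + exp(2*I*pi/5))*conj(exp(2*I*pi/5)) + 1*(3 + exp(4*I*pi/5) + 2*exp(2*I*pi/5))*conj(exp(4*I*pi/5)) + 1*(3 + 2*exp(-2*I*pi/5) + exp(-4*I*pi/5))*conj(exp(-4*I*pi/5)) + 1*(3 + exp(-2*I*pi/5) + 2*exp(4*I*pi/5))*conj(exp(-2*I*pi/5))]
      = (1/5)[(6) + (1 + 3*exp(-2*I*pi/5) + 2*exp(4*I*pi/5)) + (1 + 2*exp(-2*I*pi/5) + 3*exp(-4*I*pi/5)) + (1 + 3*exp(4*I*pi/5) + 2*exp(2*I*pi/5)) + (1 + 2*exp(-4*I*pi/5) + 3*exp(2*I*pi/5))] = 5/5 = 1
  <chi_rho, chi_2> = (1/5)[1*(6)*conj(1) + 1*(3 + 2*exp(-4*I*pi/5) + exp(2*I*pi/5))*conj(exp(4*I*pi/5)) + 1*(3 + exp(4*I*pi/5) + 2*exp(2*I*pi/5))*conj(exp(-2*I*pi/5)) + 1*(3 + 2*exp(-2*I*pi/5) + exp(-4*I*pi/5))*conj(exp(2*I*pi/5)) + 1*(3 + exp(-2*I*pi/5) + 2*exp(4*I*pi/5))*conj(exp(-4*I*pi/5))]
      = (1/5)[(6) + (3*exp(-4*I*pi/5) + exp(-2*I*pi/5) + 2*exp(2*I*pi/5)) + (exp(-4*I*pi/5) + 2*exp(4*I*pi/5) + 3*exp(2*I*pi/5)) + (3*exp(-2*I*pi/5) + 2*exp(-4*I*pi/5) + exp(4*I*pi/5)) + (2*exp(-2*I*pi/5) + exp(2*I*pi/5) + 3*exp(4*I*pi/5))] = 0/5 = 0
  <chi_rho, chi_3> = (1/5)[1*(6)*conj(1) + 1*(3 + 2*exp(-4*I*pi/5) + exp(2*I*pi/5))*conj(exp(-4*I*pi/5)) + 1*(3 + exp(4*I*pi/5) + 2*exp(2*I*pi/5))*conj(exp(2*I*pi/5)) + 1*(3 + 2*exp(-2*I*pi/5) + exp(-4*I*pi/5))*conj(exp(-2*I*pi/5)) + 1*(3 + exp(-2*I*pi/5) + 2*exp(4*I*pi/5))*conj(exp(4*I*pi/5))]
      = (1/5)[(6) + (2 + exp(-4*I*pi/5) + 3*exp(4*I*pi/5)) + (2 + 3*exp(-2*I*pi/5) + exp(2*I*pi/5)) + (2 + exp(-2*I*pi/5) + 3*exp(2*I*pi/5)) + (2 + 3*exp(-4*I*pi/5) + exp(4*I*pi/5))] = 10/5 = 2
  <chi_rho, chi_4> = (1/5)[1*(6)*conj(1) + 1*(3 + 2*exp(-4*I*pi/5) + exp(2*I*pi/5))*conj(exp(-2*I*pi/5)) + 1*(3 + exp(4*I*pi/5) + 2*exp(2*I*pi/5))*conj(exp(-4*I*pi/5)) + 1*(3 + 2*exp(-2*I*pi/5) + exp(-4*I*pi/5))*conj(exp(4*I*pi/5)) + 1*(3 + exp(-2*I*pi/5) + 2*exp(4*I*pi/5))*conj(exp(2*I*pi/5))]
      = (1/5)[(6) + (2*exp(-2*I*pi/5) + exp(4*I*pi/5) + 3*exp(2*I*pi/5)) + (2*exp(-4*I*pi/5) + exp(-2*I*pi/5) + 3*exp(4*I*pi/5)) + (3*exp(-4*I*pi/5) + exp(2*I*pi/5) + 2*exp(4*I*pi/5)) + (3*exp(-2*I*pi/5) + exp(-4*I*pi/5) + 2*exp(2*I*pi/5))] = 0/5 = 0
(Exp terms are combined using exp(i*s)*conj(exp(i*t)) = exp(i*(s-t)), and sums of them are collapsed using the identity that for every m > 1 the m distinct m-th roots of unity sum to 0, e.g. 1 + exp(2*I*pi/3) + exp(-2*I*pi/3) = 0.)
Dimension check: dim(rho) = sum (mult * dim) = 3*1 + 1*1 + 0*1 + 2*1 + 0*1 = 6 = chi_rho(e) = 6.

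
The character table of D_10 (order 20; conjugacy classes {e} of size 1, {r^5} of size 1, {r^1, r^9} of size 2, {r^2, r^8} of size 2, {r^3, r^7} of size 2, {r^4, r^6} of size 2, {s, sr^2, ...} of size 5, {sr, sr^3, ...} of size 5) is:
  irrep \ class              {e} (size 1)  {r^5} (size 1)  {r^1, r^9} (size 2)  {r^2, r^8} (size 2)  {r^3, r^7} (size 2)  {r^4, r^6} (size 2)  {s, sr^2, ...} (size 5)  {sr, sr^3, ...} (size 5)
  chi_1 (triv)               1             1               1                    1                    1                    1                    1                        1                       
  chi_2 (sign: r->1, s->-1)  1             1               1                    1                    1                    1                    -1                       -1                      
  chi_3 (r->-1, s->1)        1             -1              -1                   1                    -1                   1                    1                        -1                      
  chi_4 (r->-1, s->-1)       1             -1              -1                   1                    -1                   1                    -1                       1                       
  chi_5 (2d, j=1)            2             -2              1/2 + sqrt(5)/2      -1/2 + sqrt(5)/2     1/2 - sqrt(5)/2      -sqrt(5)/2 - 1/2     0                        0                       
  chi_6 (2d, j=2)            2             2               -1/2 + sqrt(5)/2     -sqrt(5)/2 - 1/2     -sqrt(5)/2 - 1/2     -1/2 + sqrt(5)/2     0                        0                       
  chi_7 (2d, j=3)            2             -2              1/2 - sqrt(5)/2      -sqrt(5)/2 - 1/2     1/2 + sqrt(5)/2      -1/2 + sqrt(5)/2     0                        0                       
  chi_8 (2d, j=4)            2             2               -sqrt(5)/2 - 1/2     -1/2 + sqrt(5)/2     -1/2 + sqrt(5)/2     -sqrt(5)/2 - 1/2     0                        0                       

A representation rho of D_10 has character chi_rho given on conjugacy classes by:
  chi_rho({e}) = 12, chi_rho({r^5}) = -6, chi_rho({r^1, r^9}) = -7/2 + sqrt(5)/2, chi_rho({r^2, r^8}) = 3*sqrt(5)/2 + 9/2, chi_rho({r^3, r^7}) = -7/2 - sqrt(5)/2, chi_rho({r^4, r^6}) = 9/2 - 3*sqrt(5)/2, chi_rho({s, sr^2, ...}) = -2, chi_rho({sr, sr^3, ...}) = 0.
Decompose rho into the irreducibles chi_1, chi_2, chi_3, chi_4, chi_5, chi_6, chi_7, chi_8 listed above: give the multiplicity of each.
Multiplicities: chi_1: 0, chi_2: 1, chi_3: 2, chi_4: 3, chi_5: 2, chi_6: 0, chi_7: 0, chi_8: 1.

Argument: Use <chi_rho, chi> = (1/|G|) sum_C |C| * chi_rho(C) * conj(chi(C)) with |G| = 20 for each irreducible chi in the table:
  <chi_rho, chi_1> = (1/20)[1*(12)*conj(1) + 1*(-6)*conj(1) + 2*(-7/2 + sqrt(5)/2)*conj(1) + 2*(3*sqrt(5)/2 + 9/2)*conj(1) + 2*(-7/2 - sqrt(5)/2)*conj(1) + 2*(9/2 - 3*sqrt(5)/2)*conj(1) + 5*(-2)*conj(1) + 5*(0)*conj(1)]
      = (1/20)[(12) + (-6) + (-7 + sqrt(5)) + (3*sqrt(5) + 9) + (-7 - sqrt(5)) + (9 - 3*sqrt(5)) + (-10) + (0)] = 0/20 = 0
  <chi_rho, chi_2> = (1/20)[1*(12)*conj(1) + 1*(-6)*conj(1) + 2*(-7/2 + sqrt(5)/2)*conj(1) + 2*(3*sqrt(5)/2 + 9/2)*conj(1) + 2*(-7/2 - sqrt(5)/2)*conj(1) + 2*(9/2 - 3*sqrt(5)/2)*conj(1) + 5*(-2)*conj(-1) + 5*(0)*conj(-1)]
      = (1/20)[(12) + (-6) + (-7 + sqrt(5)) + (3*sqrt(5) + 9) + (-7 - sqrt(5)) + (9 - 3*sqrt(5)) + (10) + (0)] = 20/20 = 1
  <chi_rho, chi_3> = (1/20)[1*(12)*conj(1) + 1*(-6)*conj(-1) + 2*(-7/2 + sqrt(5)/2)*conj(-1) + 2*(3*sqrt(5)/2 + 9/2)*conj(1) + 2*(-7/2 - sqrt(5)/2)*conj(-1) + 2*(9/2 - 3*sqrt(5)/2)*conj(1) + 5*(-2)*conj(1) + 5*(0)*conj(-1)]
      = (1/20)[(12) + (6) + (7 - sqrt(5)) + (3*sqrt(5) + 9) + (sqrt(5) + 7) + (9 - 3*sqrt(5)) + (-10) + (0)] = 40/20 = 2
  <chi_rho, chi_4> = (1/20)[1*(12)*conj(1) + 1*(-6)*conj(-1) + 2*(-7/2 + sqrt(5)/2)*conj(-1) + 2*(3*sqrt(5)/2 + 9/2)*conj(1) + 2*(-7/2 - sqrt(5)/2)*conj(-1) + 2*(9/2 - 3*sqrt(5)/2)*conj(1) + 5*(-2)*conj(-1) + 5*(0)*conj(1)]
      = (1/20)[(12) + (6) + (7 - sqrt(5)) + (3*sqrt(5) + 9) + (sqrt(5) + 7) + (9 - 3*sqrt(5)) + (10) + (0)] = 60/20 = 3
  <chi_rho, chi_5> = (1/20)[1*(12)*conj(2) + 1*(-6)*conj(-2) + 2*(-7/2 + sqrt(5)/2)*conj(1/2 + sqrt(5)/2) + 2*(3*sqrt(5)/2 + 9/2)*conj(-1/2 + sqrt(5)/2) + 2*(-7/2 - sqrt(5)/2)*conj(1/2 - sqrt(5)/2) + 2*(9/2 - 3*sqrt(5)/2)*conj(-sqrt(5)/2 - 1/2) + 5*(-2)*conj(0) + 5*(0)*conj(0)]
      = (1/20)[(24) + (12) + (-3*sqrt(5) - 1) + (3 + 3*sqrt(5)) + (-1 + 3*sqrt(5)) + (3 - 3*sqrt(5)) + (0) + (0)] = 40/20 = 2
  <chi_rho, chi_6> = (1/20)[1*(12)*conj(2) + 1*(-6)*conj(2) + 2*(-7/2 + sqrt(5)/2)*conj(-1/2 + sqrt(5)/2) + 2*(3*sqrt(5)/2 + 9/2)*conj(-sqrt(5)/2 - 1/2) + 2*(-7/2 - sqrt(5)/2)*conj(-sqrt(5)/2 - 1/2) + 2*(9/2 - 3*sqrt(5)/2)*conj(-1/2 + sqrt(5)/2) + 5*(-2)*conj(0) + 5*(0)*conj(0)]
      = (1/20)[(24) + (-12) + (6 - 4*sqrt(5)) + (-6*sqrt(5) - 12) + (6 + 4*sqrt(5)) + (-12 + 6*sqrt(5)) + (0) + (0)] = 0/20 = 0
  <chi_rho, chi_7> = (1/20)[1*(12)*conj(2) + 1*(-6)*conj(-2) + 2*(-7/2 + sqrt(5)/2)*conj(1/2 - sqrt(5)/2) + 2*(3*sqrt(5)/2 + 9/2)*conj(-sqrt(5)/2 - 1/2) + 2*(-7/2 - sqrt(5)/2)*conj(1/2 + sqrt(5)/2) + 2*(9/2 - 3*sqrt(5)/2)*conj(-1/2 + sqrt(5)/2) + 5*(-2)*conj(0) + 5*(0)*conj(0)]
      = (1/20)[(24) + (12) + (-6 + 4*sqrt(5)) + (-6*sqrt(5) - 12) + (-4*sqrt(5) - 6) + (-12 + 6*sqrt(5)) + (0) + (0)] = 0/20 = 0
  <chi_rho, chi_8> = (1/20)[1*(12)*conj(2) + 1*(-6)*conj(2) + 2*(-7/2 + sqrt(5)/2)*conj(-sqrt(5)/2 - 1/2) + 2*(3*sqrt(5)/2 + 9/2)*conj(-1/2 + sqrt(5)/2) + 2*(-7/2 - sqrt(5)/2)*conj(-1/2 + sqrt(5)/2) + 2*(9/2 - 3*sqrt(5)/2)*conj(-sqrt(5)/2 - 1/2) + 5*(-2)*conj(0) + 5*(0)*conj(0)]
      = (1/20)[(24) + (-12) + (1 + 3*sqrt(5)) + (3 + 3*sqrt(5)) + (1 - 3*sqrt(5)) + (3 - 3*sqrt(5)) + (0) + (0)] = 20/20 = 1
Dimension check: dim(rho) = sum (mult * dim) = 0*1 + 1*1 + 2*1 + 3*1 + 2*2 + 0*2 + 0*2 + 1*2 = 12 = chi_rho(e) = 12.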